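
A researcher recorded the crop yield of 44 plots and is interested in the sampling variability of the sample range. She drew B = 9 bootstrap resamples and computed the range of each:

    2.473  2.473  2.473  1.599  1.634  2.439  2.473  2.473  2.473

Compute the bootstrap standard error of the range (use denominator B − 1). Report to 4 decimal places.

Bootstrap SE is the standard deviation of the 9 replicate ranges.
Mean of replicates: (2.473 + 2.473 + 2.473 + 1.599 + 1.634 + 2.439 + 2.473 + 2.473 + 2.473) / 9 = 20.51000 / 9 = 2.27889
Sum of squared deviations: (+0.19411)² + (+0.19411)² + (+0.19411)² + (−0.67989)² + (−0.64489)² + (+0.16011)² + (+0.19411)² + (+0.19411)² + (+0.19411)² = 1.12984
Variance = 1.12984 / 8 = 0.14123
SE* = √0.14123

SE* = 0.3758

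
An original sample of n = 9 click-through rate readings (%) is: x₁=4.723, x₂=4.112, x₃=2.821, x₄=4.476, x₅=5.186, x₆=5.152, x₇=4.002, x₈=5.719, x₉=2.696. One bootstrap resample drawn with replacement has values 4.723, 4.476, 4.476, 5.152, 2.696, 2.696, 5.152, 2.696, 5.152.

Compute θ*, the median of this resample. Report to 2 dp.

Sorted: 2.696, 2.696, 2.696, 4.476, 4.476, 4.723, 5.152, 5.152, 5.152
Median = middle value = 4.48

θ* = 4.48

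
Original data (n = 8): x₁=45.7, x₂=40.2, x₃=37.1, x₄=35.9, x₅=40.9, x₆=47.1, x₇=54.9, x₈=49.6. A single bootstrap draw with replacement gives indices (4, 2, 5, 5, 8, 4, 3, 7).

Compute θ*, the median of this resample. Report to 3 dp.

Resample values: 35.9, 40.2, 40.9, 40.9, 49.6, 35.9, 37.1, 54.9.
Sorted: 35.9, 35.9, 37.1, 40.2, 40.9, 40.9, 49.6, 54.9
Median = average of the two middle values = 40.550

θ* = 40.550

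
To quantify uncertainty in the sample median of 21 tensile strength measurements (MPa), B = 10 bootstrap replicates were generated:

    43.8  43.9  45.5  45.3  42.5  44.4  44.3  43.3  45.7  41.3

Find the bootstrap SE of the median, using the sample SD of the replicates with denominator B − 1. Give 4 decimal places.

SE* = 1.3808

Bootstrap SE is the standard deviation of the 10 replicate medians.
Mean of replicates: (43.8 + 43.9 + 45.5 + 45.3 + 42.5 + 44.4 + 44.3 + 43.3 + 45.7 + 41.3) / 10 = 440.00000 / 10 = 44.00000
Sum of squared deviations: (−0.20000)² + (−0.10000)² + (+1.50000)² + (+1.30000)² + (−1.50000)² + (+0.40000)² + (+0.30000)² + (−0.70000)² + (+1.70000)² + (−2.70000)² = 17.16000
Variance = 17.16000 / 9 = 1.90667
SE* = √1.90667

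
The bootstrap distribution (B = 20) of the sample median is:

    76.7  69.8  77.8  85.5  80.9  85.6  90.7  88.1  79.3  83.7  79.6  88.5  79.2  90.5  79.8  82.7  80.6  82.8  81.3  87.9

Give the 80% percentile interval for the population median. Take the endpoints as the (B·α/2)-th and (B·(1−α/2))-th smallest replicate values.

Sorted replicates: 69.8, 76.7, 77.8, 79.2, 79.3, 79.6, 79.8, 80.6, 80.9, 81.3, 82.7, 82.8, 83.7, 85.5, 85.6, 87.9, 88.1, 88.5, 90.5, 90.7
α = 0.20; lower rank = 20 × 0.100 = 2; upper rank = 20 × 0.900 = 18.
The 2nd smallest replicate is 76.7; the 18th is 88.5.

(76.7, 88.5)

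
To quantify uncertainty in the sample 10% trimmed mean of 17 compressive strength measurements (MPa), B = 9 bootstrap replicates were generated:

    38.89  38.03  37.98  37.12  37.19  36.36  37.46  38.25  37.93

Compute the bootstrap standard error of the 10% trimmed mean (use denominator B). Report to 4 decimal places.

SE* = 0.6998

Bootstrap SE is the standard deviation of the 9 replicate 10% trimmed means.
Mean of replicates: (38.89 + 38.03 + 37.98 + 37.12 + 37.19 + 36.36 + 37.46 + 38.25 + 37.93) / 9 = 339.21000 / 9 = 37.69000
Sum of squared deviations: (+1.20000)² + (+0.34000)² + (+0.29000)² + (−0.57000)² + (−0.50000)² + (−1.33000)² + (−0.23000)² + (+0.56000)² + (+0.24000)² = 4.40760
Variance = 4.40760 / 9 = 0.48973
SE* = √0.48973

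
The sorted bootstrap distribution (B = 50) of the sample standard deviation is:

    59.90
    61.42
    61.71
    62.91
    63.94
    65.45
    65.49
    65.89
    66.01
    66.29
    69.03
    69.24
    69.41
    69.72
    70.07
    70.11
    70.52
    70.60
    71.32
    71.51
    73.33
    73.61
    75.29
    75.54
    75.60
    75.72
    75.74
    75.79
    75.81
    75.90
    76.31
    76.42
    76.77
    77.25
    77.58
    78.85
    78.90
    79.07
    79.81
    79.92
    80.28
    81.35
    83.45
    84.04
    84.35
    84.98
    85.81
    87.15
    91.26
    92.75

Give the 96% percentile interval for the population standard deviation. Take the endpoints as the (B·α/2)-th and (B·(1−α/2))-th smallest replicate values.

(59.90, 91.26)

α = 0.04; lower rank = 50 × 0.020 = 1; upper rank = 50 × 0.980 = 49.
The 1st smallest replicate is 59.90; the 49th is 91.26.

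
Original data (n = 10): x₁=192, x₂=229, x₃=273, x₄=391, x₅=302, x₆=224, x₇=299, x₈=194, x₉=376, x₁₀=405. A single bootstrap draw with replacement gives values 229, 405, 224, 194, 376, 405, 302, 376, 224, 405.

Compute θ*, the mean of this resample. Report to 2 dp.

Mean = (229 + 405 + 224 + 194 + 376 + 405 + 302 + 376 + 224 + 405) / 10 = 3140.0 / 10 = 314.00

θ* = 314.00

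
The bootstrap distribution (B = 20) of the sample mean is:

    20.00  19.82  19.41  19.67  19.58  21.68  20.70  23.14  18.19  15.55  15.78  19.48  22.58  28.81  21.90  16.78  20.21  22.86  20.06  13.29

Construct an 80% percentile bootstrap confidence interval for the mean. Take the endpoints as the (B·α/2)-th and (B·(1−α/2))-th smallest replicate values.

Sorted replicates: 13.29, 15.55, 15.78, 16.78, 18.19, 19.41, 19.48, 19.58, 19.67, 19.82, 20.00, 20.06, 20.21, 20.70, 21.68, 21.90, 22.58, 22.86, 23.14, 28.81
α = 0.20; lower rank = 20 × 0.100 = 2; upper rank = 20 × 0.900 = 18.
The 2nd smallest replicate is 15.55; the 18th is 22.86.

(15.55, 22.86)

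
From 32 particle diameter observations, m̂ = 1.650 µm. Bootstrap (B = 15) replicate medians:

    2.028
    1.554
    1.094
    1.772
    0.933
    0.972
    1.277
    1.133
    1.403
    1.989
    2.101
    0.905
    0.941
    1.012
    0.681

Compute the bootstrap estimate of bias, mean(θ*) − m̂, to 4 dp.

mean(θ*) = (2.028 + 1.554 + 1.094 + 1.772 + 0.933 + 0.972 + 1.277 + 1.133 + 1.403 + 1.989 + 2.101 + 0.905 + 0.941 + 1.012 + 0.681) / 15 = 1.31967
bias = 1.31967 − 1.650

bias = −0.3303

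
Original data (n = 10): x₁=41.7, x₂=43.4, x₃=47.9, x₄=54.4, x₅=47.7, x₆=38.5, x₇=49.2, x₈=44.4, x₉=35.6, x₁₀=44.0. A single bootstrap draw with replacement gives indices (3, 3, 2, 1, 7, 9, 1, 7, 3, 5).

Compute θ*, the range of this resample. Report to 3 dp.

θ* = 13.600

Resample values: 47.9, 47.9, 43.4, 41.7, 49.2, 35.6, 41.7, 49.2, 47.9, 47.7.
Range = 49.2 − 35.6 = 13.600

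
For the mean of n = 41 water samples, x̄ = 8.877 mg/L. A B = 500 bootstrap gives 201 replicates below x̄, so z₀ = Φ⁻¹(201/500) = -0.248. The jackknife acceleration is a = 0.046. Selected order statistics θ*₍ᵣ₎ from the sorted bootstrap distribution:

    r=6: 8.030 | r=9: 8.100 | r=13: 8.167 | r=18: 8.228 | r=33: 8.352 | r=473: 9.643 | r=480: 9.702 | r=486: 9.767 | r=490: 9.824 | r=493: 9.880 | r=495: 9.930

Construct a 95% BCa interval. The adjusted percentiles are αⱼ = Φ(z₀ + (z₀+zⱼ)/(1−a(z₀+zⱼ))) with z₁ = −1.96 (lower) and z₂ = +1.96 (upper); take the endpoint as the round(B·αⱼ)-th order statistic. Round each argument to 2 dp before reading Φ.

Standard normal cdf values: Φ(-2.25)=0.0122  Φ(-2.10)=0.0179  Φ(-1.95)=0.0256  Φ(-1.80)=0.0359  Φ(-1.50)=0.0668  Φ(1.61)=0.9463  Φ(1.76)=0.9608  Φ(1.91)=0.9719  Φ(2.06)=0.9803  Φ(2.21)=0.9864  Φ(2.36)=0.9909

(8.030, 9.643)

Lower: z₀ + z₁ = -0.248 + (-1.960) = -2.208; 1 − a(z₀+z₁) = 1 − (0.046)(-2.208) = 1.1016; argument = -0.248 + (-2.208)/1.1016 = -2.2524 → -2.25.
α₁ = Φ(-2.25) = 0.0122; rank = round(500 × 0.0122) = 6; θ*₍6₎ = 8.030.
Upper: z₀ + z₂ = 1.712; 1 − a(z₀+z₂) = 0.9212; argument = 1.6103 → 1.61; α₂ = 0.9463; rank = 473; θ*₍473₎ = 9.643.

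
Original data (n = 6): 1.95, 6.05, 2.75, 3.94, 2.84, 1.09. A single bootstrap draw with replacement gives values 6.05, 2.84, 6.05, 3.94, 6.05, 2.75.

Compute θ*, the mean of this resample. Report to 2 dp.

Mean = (6.05 + 2.84 + 6.05 + 3.94 + 6.05 + 2.75) / 6 = 27.680 / 6 = 4.61

θ* = 4.61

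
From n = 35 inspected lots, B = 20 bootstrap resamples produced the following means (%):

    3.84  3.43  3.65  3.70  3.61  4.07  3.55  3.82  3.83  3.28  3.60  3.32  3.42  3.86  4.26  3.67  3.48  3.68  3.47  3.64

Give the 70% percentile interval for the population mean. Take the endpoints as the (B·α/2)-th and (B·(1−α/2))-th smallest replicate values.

Sorted replicates: 3.28, 3.32, 3.42, 3.43, 3.47, 3.48, 3.55, 3.60, 3.61, 3.64, 3.65, 3.67, 3.68, 3.70, 3.82, 3.83, 3.84, 3.86, 4.07, 4.26
α = 0.30; lower rank = 20 × 0.150 = 3; upper rank = 20 × 0.850 = 17.
The 3rd smallest replicate is 3.42; the 17th is 3.84.

(3.42, 3.84)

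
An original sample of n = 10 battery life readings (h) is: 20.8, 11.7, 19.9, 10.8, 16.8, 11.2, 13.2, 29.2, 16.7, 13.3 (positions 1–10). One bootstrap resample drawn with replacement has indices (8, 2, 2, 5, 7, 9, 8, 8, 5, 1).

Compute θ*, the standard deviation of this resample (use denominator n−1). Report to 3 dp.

θ* = 7.209

Resample values: 29.2, 11.7, 11.7, 16.8, 13.2, 16.7, 29.2, 29.2, 16.8, 20.8.
Mean = 19.5300; sum of squared deviations = 467.7410
s² = 467.7410 / 9 = 51.9712
s = √51.9712 = 7.209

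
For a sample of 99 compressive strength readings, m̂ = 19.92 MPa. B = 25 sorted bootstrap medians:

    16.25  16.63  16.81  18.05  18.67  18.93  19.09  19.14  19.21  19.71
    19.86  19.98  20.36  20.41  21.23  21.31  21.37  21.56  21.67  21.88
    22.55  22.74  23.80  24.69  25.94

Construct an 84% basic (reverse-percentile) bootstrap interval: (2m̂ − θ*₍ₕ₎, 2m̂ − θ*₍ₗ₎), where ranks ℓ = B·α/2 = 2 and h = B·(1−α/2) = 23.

Percentile endpoints at ranks 2 and 23: θ*₍2₎ = 16.63, θ*₍23₎ = 23.80.
Basic interval reflects these around m̂:
  lower = 2 × 19.92 − 23.80 = 16.04
  upper = 2 × 19.92 − 16.63 = 23.21

(16.04, 23.21)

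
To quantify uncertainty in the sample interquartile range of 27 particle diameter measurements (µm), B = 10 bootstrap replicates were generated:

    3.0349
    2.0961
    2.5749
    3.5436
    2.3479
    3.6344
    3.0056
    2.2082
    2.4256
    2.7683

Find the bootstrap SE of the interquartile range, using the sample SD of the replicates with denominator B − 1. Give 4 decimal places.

Bootstrap SE is the standard deviation of the 10 replicate interquartile ranges.
Mean of replicates: (3.0349 + 2.0961 + 2.5749 + 3.5436 + 2.3479 + 3.6344 + 3.0056 + 2.2082 + 2.4256 + 2.7683) / 10 = 27.639500 / 10 = 2.763950
Sum of squared deviations: (+0.270950)² + (−0.667850)² + (−0.189050)² + (+0.779650)² + (−0.416050)² + (+0.870450)² + (+0.241650)² + (−0.555750)² + (−0.338350)² + (+0.004350)² = 2.575565
Variance = 2.575565 / 9 = 0.286174
SE* = √0.286174

SE* = 0.5350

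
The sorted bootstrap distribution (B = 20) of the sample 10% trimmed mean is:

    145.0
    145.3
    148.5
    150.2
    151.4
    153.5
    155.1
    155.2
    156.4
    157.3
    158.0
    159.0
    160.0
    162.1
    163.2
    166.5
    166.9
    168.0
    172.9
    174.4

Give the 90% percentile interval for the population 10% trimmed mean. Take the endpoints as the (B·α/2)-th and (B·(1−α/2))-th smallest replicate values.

(145.0, 172.9)

α = 0.10; lower rank = 20 × 0.050 = 1; upper rank = 20 × 0.950 = 19.
The 1st smallest replicate is 145.0; the 19th is 172.9.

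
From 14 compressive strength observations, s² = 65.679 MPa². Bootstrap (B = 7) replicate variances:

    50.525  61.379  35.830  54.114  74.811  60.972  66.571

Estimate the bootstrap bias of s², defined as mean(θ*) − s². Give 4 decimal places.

bias = −7.9359

mean(θ*) = (50.525 + 61.379 + 35.830 + 54.114 + 74.811 + 60.972 + 66.571) / 7 = 57.74314
bias = 57.74314 − 65.679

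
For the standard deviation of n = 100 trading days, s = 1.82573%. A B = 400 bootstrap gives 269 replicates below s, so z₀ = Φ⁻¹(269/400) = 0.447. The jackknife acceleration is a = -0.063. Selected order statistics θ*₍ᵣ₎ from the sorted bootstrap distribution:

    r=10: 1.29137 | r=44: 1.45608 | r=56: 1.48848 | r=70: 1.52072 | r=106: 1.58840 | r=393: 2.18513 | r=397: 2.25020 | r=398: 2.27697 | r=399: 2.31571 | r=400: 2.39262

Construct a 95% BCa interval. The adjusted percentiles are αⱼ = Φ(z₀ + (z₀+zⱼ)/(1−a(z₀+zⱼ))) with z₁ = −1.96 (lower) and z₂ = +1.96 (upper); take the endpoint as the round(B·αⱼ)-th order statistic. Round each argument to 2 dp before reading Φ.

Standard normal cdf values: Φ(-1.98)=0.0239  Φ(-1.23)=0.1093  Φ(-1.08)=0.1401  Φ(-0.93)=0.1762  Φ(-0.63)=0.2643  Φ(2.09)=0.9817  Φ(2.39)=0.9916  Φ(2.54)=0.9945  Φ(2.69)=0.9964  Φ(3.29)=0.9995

Lower: z₀ + z₁ = 0.447 + (-1.960) = -1.513; 1 − a(z₀+z₁) = 1 − (-0.063)(-1.513) = 0.9047; argument = 0.447 + (-1.513)/0.9047 = -1.2254 → -1.23.
α₁ = Φ(-1.23) = 0.1093; rank = round(400 × 0.1093) = 44; θ*₍44₎ = 1.45608.
Upper: z₀ + z₂ = 2.407; 1 − a(z₀+z₂) = 1.1516; argument = 2.5371 → 2.54; α₂ = 0.9945; rank = 398; θ*₍398₎ = 2.27697.

(1.45608, 2.27697)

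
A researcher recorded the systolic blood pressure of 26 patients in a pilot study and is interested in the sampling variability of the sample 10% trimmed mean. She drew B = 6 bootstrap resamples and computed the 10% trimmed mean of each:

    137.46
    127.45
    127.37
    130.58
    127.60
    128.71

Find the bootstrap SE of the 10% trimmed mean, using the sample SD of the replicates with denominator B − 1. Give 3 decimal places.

Bootstrap SE is the standard deviation of the 6 replicate 10% trimmed means.
Mean of replicates: (137.46 + 127.45 + 127.37 + 130.58 + 127.60 + 128.71) / 6 = 779.1700 / 6 = 129.8617
Sum of squared deviations: (+7.5983)² + (−2.4117)² + (−2.4917)² + (+0.7183)² + (−2.2617)² + (−1.1517)² = 76.7167
Variance = 76.7167 / 5 = 15.3433
SE* = √15.3433

SE* = 3.917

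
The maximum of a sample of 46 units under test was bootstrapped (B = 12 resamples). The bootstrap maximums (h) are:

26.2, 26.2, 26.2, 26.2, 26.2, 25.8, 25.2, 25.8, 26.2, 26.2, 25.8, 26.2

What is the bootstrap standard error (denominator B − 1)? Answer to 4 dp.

SE* = 0.3129

Bootstrap SE is the standard deviation of the 12 replicate maximums.
Mean of replicates: (26.2 + 26.2 + 26.2 + 26.2 + 26.2 + 25.8 + 25.2 + 25.8 + 26.2 + 26.2 + 25.8 + 26.2) / 12 = 312.20000 / 12 = 26.01667
Sum of squared deviations: (+0.18333)² + (+0.18333)² + (+0.18333)² + (+0.18333)² + (+0.18333)² + (−0.21667)² + (−0.81667)² + (−0.21667)² + (+0.18333)² + (+0.18333)² + (−0.21667)² + (+0.18333)² = 1.07667
Variance = 1.07667 / 11 = 0.09788
SE* = √0.09788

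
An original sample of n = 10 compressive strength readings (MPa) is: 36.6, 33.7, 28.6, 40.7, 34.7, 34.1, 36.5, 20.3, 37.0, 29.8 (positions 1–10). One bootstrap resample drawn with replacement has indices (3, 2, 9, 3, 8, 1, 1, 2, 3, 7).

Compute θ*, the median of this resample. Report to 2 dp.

θ* = 33.70

Resample values: 28.6, 33.7, 37.0, 28.6, 20.3, 36.6, 36.6, 33.7, 28.6, 36.5.
Sorted: 20.3, 28.6, 28.6, 28.6, 33.7, 33.7, 36.5, 36.6, 36.6, 37.0
Median = average of the two middle values = 33.70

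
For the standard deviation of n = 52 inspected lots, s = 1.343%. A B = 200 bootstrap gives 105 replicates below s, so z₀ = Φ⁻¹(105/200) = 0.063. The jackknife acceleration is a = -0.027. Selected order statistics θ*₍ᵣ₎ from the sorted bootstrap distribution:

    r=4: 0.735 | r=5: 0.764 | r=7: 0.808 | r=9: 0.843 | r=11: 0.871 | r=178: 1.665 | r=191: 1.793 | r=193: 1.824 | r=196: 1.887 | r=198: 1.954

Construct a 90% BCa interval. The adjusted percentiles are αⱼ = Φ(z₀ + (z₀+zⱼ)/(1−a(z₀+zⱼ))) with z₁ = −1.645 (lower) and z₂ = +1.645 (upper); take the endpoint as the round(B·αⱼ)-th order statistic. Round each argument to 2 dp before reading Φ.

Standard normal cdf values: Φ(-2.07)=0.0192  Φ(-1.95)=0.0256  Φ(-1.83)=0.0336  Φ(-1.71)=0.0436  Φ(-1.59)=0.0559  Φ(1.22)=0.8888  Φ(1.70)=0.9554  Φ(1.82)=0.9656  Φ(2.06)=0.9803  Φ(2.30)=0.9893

Lower: z₀ + z₁ = 0.063 + (-1.645) = -1.582; 1 − a(z₀+z₁) = 1 − (-0.027)(-1.582) = 0.9573; argument = 0.063 + (-1.582)/0.9573 = -1.5896 → -1.59.
α₁ = Φ(-1.59) = 0.0559; rank = round(200 × 0.0559) = 11; θ*₍11₎ = 0.871.
Upper: z₀ + z₂ = 1.708; 1 − a(z₀+z₂) = 1.0461; argument = 1.6957 → 1.70; α₂ = 0.9554; rank = 191; θ*₍191₎ = 1.793.

(0.871, 1.793)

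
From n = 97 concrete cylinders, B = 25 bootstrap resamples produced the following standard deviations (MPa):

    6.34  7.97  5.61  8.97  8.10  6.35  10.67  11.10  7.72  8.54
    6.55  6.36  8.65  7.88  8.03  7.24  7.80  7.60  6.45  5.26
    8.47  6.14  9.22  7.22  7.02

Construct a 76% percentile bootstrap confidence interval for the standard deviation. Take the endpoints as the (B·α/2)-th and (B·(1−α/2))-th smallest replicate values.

(6.14, 8.97)

Sorted replicates: 5.26, 5.61, 6.14, 6.34, 6.35, 6.36, 6.45, 6.55, 7.02, 7.22, 7.24, 7.60, 7.72, 7.80, 7.88, 7.97, 8.03, 8.10, 8.47, 8.54, 8.65, 8.97, 9.22, 10.67, 11.10
α = 0.24; lower rank = 25 × 0.120 = 3; upper rank = 25 × 0.880 = 22.
The 3rd smallest replicate is 6.14; the 22nd is 8.97.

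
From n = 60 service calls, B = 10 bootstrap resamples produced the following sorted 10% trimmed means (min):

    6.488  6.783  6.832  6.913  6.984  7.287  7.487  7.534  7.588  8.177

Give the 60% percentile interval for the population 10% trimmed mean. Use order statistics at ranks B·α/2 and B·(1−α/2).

(6.783, 7.534)

α = 0.40; lower rank = 10 × 0.200 = 2; upper rank = 10 × 0.800 = 8.
The 2nd smallest replicate is 6.783; the 8th is 7.534.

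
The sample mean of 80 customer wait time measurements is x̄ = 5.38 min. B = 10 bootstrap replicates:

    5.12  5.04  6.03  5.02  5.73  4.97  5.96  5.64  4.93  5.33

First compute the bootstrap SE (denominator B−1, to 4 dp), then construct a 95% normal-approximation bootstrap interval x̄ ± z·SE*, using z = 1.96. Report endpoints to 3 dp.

Mean of replicates = 5.3770; sum of squared deviations = 1.6348; SE* = √(1.6348/9) = 0.4262
Margin = 1.96 × 0.4262 = 0.8354
Interval: 5.38 ± 0.8354

(4.545, 6.215)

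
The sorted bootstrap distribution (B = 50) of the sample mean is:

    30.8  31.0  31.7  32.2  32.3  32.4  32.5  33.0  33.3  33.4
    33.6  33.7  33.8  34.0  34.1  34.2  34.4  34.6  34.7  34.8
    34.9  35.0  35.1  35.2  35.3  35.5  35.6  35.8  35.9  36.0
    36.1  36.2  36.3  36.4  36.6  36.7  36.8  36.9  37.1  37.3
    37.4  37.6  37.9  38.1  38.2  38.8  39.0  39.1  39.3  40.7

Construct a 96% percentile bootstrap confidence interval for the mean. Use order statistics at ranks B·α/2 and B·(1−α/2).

(30.8, 39.3)

α = 0.04; lower rank = 50 × 0.020 = 1; upper rank = 50 × 0.980 = 49.
The 1st smallest replicate is 30.8; the 49th is 39.3.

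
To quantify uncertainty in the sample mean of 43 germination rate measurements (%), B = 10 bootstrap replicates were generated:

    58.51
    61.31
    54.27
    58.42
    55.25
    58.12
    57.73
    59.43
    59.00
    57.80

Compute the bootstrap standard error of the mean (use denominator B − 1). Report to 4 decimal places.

SE* = 2.0010

Bootstrap SE is the standard deviation of the 10 replicate means.
Mean of replicates: (58.51 + 61.31 + 54.27 + 58.42 + 55.25 + 58.12 + 57.73 + 59.43 + 59.00 + 57.80) / 10 = 579.84000 / 10 = 57.98400
Sum of squared deviations: (+0.52600)² + (+3.32600)² + (−3.71400)² + (+0.43600)² + (−2.73400)² + (+0.13600)² + (−0.25400)² + (+1.44600)² + (+1.01600)² + (−0.18400)² = 36.03764
Variance = 36.03764 / 9 = 4.00418
SE* = √4.00418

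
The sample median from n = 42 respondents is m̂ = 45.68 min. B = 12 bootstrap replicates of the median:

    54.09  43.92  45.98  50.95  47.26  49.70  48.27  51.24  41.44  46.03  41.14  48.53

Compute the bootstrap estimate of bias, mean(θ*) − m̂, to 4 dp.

mean(θ*) = (54.09 + 43.92 + 45.98 + 50.95 + 47.26 + 49.70 + 48.27 + 51.24 + 41.44 + 46.03 + 41.14 + 48.53) / 12 = 47.37917
bias = 47.37917 − 45.68

bias = +1.6992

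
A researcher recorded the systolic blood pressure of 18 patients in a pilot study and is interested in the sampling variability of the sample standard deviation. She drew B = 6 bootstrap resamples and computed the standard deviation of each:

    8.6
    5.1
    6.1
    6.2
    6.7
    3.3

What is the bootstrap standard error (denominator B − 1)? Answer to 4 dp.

SE* = 1.7550

Bootstrap SE is the standard deviation of the 6 replicate standard deviations.
Mean of replicates: (8.6 + 5.1 + 6.1 + 6.2 + 6.7 + 3.3) / 6 = 36.00000 / 6 = 6.00000
Sum of squared deviations: (+2.60000)² + (−0.90000)² + (+0.10000)² + (+0.20000)² + (+0.70000)² + (−2.70000)² = 15.40000
Variance = 15.40000 / 5 = 3.08000
SE* = √3.08000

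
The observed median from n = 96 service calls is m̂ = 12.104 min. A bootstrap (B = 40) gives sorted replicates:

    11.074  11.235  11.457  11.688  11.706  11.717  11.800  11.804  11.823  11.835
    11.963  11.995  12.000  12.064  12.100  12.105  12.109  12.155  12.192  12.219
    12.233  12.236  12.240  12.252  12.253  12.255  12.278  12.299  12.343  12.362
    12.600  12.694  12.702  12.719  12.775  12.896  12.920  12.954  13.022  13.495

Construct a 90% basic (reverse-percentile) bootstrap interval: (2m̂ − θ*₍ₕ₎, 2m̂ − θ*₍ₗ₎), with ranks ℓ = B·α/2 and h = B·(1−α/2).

(11.254, 12.973)

Percentile endpoints at ranks 2 and 38: θ*₍2₎ = 11.235, θ*₍38₎ = 12.954.
Basic interval reflects these around m̂:
  lower = 2 × 12.104 − 12.954 = 11.254
  upper = 2 × 12.104 − 11.235 = 12.973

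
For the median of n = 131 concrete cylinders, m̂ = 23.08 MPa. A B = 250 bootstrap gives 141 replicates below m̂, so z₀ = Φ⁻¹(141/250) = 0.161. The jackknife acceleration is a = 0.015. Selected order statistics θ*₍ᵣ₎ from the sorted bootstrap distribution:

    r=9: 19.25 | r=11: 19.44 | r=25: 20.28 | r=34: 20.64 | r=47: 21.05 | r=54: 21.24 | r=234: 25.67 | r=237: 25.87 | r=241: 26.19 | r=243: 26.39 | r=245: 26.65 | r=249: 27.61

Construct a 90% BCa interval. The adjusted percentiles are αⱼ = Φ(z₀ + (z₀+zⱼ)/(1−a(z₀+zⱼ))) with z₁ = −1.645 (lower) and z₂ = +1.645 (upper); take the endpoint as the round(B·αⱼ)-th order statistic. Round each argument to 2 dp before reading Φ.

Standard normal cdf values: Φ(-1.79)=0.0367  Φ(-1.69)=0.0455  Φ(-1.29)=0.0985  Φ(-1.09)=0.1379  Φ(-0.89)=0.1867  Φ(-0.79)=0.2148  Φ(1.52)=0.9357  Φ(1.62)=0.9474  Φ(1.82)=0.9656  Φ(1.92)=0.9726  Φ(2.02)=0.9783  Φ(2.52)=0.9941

(20.28, 26.65)

Lower: z₀ + z₁ = 0.161 + (-1.645) = -1.484; 1 − a(z₀+z₁) = 1 − (0.015)(-1.484) = 1.0223; argument = 0.161 + (-1.484)/1.0223 = -1.2907 → -1.29.
α₁ = Φ(-1.29) = 0.0985; rank = round(250 × 0.0985) = 25; θ*₍25₎ = 20.28.
Upper: z₀ + z₂ = 1.806; 1 − a(z₀+z₂) = 0.9729; argument = 2.0173 → 2.02; α₂ = 0.9783; rank = 245; θ*₍245₎ = 26.65.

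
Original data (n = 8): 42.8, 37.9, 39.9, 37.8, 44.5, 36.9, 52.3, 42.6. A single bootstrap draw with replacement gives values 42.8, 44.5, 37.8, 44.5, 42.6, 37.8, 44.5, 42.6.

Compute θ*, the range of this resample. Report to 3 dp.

Range = 44.5 − 37.8 = 6.700

θ* = 6.700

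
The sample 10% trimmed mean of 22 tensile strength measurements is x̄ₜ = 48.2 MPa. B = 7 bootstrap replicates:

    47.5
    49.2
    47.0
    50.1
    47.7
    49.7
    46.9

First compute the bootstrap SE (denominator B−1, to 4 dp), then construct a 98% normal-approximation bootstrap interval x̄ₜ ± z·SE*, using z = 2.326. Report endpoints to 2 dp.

Mean of replicates = 48.3000; sum of squared deviations = 10.6600; SE* = √(10.6600/6) = 1.3329
Margin = 2.326 × 1.3329 = 3.100
Interval: 48.2 ± 3.100

(45.10, 51.30)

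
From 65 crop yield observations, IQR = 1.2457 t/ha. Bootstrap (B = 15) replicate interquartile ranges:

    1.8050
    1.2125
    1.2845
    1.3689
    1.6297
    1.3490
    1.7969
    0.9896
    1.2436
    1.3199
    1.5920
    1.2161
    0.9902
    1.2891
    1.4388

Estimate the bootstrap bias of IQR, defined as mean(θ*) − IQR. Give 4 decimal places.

mean(θ*) = (1.8050 + 1.2125 + 1.2845 + 1.3689 + 1.6297 + 1.3490 + 1.7969 + 0.9896 + 1.2436 + 1.3199 + 1.5920 + 1.2161 + 0.9902 + 1.2891 + 1.4388) / 15 = 1.36839
bias = 1.36839 − 1.2457

bias = +0.1227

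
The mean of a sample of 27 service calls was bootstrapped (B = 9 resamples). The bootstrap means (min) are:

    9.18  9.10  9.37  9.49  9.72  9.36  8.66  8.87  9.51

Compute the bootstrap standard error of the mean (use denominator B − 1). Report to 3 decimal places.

SE* = 0.334

Bootstrap SE is the standard deviation of the 9 replicate means.
Mean of replicates: (9.18 + 9.10 + 9.37 + 9.49 + 9.72 + 9.36 + 8.66 + 8.87 + 9.51) / 9 = 83.2600 / 9 = 9.2511
Sum of squared deviations: (−0.0711)² + (−0.1511)² + (+0.1189)² + (+0.2389)² + (+0.4689)² + (+0.1089)² + (−0.5911)² + (−0.3811)² + (+0.2589)² = 0.8925
Variance = 0.8925 / 8 = 0.1116
SE* = √0.1116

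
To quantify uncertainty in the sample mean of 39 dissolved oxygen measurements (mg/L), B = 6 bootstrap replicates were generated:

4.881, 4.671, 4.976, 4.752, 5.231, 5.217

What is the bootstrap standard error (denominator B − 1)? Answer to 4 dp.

SE* = 0.2335

Bootstrap SE is the standard deviation of the 6 replicate means.
Mean of replicates: (4.881 + 4.671 + 4.976 + 4.752 + 5.231 + 5.217) / 6 = 29.72800 / 6 = 4.95467
Sum of squared deviations: (−0.07367)² + (−0.28367)² + (+0.02133)² + (−0.20267)² + (+0.27633)² + (+0.26233)² = 0.27260
Variance = 0.27260 / 5 = 0.05452
SE* = √0.05452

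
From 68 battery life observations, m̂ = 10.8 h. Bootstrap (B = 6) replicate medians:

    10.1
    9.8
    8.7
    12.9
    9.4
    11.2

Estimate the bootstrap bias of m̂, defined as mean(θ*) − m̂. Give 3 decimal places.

bias = −0.450

mean(θ*) = (10.1 + 9.8 + 8.7 + 12.9 + 9.4 + 11.2) / 6 = 10.3500
bias = 10.3500 − 10.8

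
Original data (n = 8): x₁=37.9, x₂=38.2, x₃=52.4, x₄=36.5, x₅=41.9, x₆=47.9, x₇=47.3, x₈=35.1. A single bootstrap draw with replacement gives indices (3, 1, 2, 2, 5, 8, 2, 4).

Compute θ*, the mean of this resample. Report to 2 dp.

θ* = 39.80

Resample values: 52.4, 37.9, 38.2, 38.2, 41.9, 35.1, 38.2, 36.5.
Mean = (52.4 + 37.9 + 38.2 + 38.2 + 41.9 + 35.1 + 38.2 + 36.5) / 8 = 318.40 / 8 = 39.80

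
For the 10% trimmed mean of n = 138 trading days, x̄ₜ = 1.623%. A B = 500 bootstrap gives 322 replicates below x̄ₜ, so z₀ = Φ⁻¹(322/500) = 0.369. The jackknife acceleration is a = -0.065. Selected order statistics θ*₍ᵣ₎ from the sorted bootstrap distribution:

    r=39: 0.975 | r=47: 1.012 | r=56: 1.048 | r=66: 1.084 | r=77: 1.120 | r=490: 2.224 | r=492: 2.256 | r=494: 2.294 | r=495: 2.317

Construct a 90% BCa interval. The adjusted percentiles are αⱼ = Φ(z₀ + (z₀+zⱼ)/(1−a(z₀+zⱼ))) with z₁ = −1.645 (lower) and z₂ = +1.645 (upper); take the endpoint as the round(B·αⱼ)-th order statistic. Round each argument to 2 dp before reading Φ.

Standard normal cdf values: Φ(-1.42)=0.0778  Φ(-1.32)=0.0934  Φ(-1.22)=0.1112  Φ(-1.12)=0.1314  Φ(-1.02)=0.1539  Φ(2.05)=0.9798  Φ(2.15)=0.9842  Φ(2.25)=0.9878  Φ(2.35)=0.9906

Lower: z₀ + z₁ = 0.369 + (-1.645) = -1.276; 1 − a(z₀+z₁) = 1 − (-0.065)(-1.276) = 0.9171; argument = 0.369 + (-1.276)/0.9171 = -1.0224 → -1.02.
α₁ = Φ(-1.02) = 0.1539; rank = round(500 × 0.1539) = 77; θ*₍77₎ = 1.120.
Upper: z₀ + z₂ = 2.014; 1 − a(z₀+z₂) = 1.1309; argument = 2.1499 → 2.15; α₂ = 0.9842; rank = 492; θ*₍492₎ = 2.256.

(1.120, 2.256)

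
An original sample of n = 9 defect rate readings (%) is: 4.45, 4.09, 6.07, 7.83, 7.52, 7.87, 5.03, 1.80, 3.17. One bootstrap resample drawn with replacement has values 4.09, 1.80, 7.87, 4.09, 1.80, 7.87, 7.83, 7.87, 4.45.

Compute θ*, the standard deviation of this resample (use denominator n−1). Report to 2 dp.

θ* = 2.61

Mean = 5.2967; sum of squared deviations = 54.3662
s² = 54.3662 / 8 = 6.7958
s = √6.7958 = 2.61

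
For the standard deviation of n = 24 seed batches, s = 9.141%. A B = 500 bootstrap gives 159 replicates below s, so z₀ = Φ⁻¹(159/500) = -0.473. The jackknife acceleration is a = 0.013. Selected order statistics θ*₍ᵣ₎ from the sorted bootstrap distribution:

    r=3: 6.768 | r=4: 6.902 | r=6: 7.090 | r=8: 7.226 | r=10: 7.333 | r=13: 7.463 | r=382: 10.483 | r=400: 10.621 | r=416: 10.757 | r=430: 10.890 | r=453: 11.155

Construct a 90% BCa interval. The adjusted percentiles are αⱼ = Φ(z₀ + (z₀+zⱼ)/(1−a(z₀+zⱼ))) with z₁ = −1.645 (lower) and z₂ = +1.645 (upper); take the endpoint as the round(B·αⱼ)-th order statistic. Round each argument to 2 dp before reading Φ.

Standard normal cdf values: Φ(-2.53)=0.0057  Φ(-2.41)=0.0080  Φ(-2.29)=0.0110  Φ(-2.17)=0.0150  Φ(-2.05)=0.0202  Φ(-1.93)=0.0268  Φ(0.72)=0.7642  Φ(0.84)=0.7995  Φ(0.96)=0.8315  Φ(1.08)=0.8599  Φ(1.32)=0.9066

Lower: z₀ + z₁ = -0.473 + (-1.645) = -2.118; 1 − a(z₀+z₁) = 1 − (0.013)(-2.118) = 1.0275; argument = -0.473 + (-2.118)/1.0275 = -2.5342 → -2.53.
α₁ = Φ(-2.53) = 0.0057; rank = round(500 × 0.0057) = 3; θ*₍3₎ = 6.768.
Upper: z₀ + z₂ = 1.172; 1 − a(z₀+z₂) = 0.9848; argument = 0.7171 → 0.72; α₂ = 0.7642; rank = 382; θ*₍382₎ = 10.483.

(6.768, 10.483)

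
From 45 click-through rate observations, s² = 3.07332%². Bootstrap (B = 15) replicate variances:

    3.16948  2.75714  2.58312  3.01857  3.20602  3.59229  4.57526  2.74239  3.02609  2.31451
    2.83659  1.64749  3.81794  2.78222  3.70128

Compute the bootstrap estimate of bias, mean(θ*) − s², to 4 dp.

bias = −0.0220

mean(θ*) = (3.16948 + 2.75714 + 2.58312 + 3.01857 + 3.20602 + 3.59229 + 4.57526 + 2.74239 + 3.02609 + 2.31451 + 2.83659 + 1.64749 + 3.81794 + 2.78222 + 3.70128) / 15 = 3.05136
bias = 3.05136 − 3.07332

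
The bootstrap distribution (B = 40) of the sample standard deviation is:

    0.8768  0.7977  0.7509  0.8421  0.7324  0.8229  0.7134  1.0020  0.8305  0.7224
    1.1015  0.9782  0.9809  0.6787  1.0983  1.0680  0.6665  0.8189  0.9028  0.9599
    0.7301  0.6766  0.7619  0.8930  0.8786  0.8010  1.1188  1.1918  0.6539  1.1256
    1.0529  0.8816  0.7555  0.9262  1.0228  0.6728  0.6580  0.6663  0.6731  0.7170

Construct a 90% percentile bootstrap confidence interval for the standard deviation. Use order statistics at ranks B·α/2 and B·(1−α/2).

(0.6580, 1.1188)

Sorted replicates: 0.6539, 0.6580, 0.6663, 0.6665, 0.6728, 0.6731, 0.6766, 0.6787, 0.7134, 0.7170, 0.7224, 0.7301, 0.7324, 0.7509, 0.7555, 0.7619, 0.7977, 0.8010, 0.8189, 0.8229, 0.8305, 0.8421, 0.8768, 0.8786, 0.8816, 0.8930, 0.9028, 0.9262, 0.9599, 0.9782, 0.9809, 1.0020, 1.0228, 1.0529, 1.0680, 1.0983, 1.1015, 1.1188, 1.1256, 1.1918
α = 0.10; lower rank = 40 × 0.050 = 2; upper rank = 40 × 0.950 = 38.
The 2nd smallest replicate is 0.6580; the 38th is 1.1188.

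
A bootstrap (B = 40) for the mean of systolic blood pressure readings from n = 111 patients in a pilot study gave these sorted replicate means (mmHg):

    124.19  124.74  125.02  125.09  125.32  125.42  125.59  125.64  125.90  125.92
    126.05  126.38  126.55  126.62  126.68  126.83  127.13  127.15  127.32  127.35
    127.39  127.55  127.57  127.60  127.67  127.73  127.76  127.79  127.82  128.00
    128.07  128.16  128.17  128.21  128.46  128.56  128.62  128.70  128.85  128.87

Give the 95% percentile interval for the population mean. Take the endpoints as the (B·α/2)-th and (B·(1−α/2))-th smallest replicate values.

α = 0.05; lower rank = 40 × 0.025 = 1; upper rank = 40 × 0.975 = 39.
The 1st smallest replicate is 124.19; the 39th is 128.85.

(124.19, 128.85)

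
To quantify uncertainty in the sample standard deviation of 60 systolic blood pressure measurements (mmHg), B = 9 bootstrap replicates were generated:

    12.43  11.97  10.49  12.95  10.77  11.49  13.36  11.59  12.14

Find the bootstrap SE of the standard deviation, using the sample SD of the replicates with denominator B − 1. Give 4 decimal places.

Bootstrap SE is the standard deviation of the 9 replicate standard deviations.
Mean of replicates: (12.43 + 11.97 + 10.49 + 12.95 + 10.77 + 11.49 + 13.36 + 11.59 + 12.14) / 9 = 107.19000 / 9 = 11.91000
Sum of squared deviations: (+0.52000)² + (+0.06000)² + (−1.42000)² + (+1.04000)² + (−1.14000)² + (−0.42000)² + (+1.45000)² + (−0.32000)² + (+0.23000)² = 7.10580
Variance = 7.10580 / 8 = 0.88822
SE* = √0.88822

SE* = 0.9425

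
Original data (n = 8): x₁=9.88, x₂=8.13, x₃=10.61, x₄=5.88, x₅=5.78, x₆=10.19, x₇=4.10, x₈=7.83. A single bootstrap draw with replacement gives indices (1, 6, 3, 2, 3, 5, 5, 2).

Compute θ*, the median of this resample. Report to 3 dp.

θ* = 9.005

Resample values: 9.88, 10.19, 10.61, 8.13, 10.61, 5.78, 5.78, 8.13.
Sorted: 5.78, 5.78, 8.13, 8.13, 9.88, 10.19, 10.61, 10.61
Median = average of the two middle values = 9.005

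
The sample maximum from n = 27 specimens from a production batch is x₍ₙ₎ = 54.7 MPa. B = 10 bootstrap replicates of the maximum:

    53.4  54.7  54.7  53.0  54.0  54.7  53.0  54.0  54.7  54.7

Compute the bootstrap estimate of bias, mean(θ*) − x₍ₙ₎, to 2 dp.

bias = −0.61

mean(θ*) = (53.4 + 54.7 + 54.7 + 53.0 + 54.0 + 54.7 + 53.0 + 54.0 + 54.7 + 54.7) / 10 = 54.090
bias = 54.090 − 54.7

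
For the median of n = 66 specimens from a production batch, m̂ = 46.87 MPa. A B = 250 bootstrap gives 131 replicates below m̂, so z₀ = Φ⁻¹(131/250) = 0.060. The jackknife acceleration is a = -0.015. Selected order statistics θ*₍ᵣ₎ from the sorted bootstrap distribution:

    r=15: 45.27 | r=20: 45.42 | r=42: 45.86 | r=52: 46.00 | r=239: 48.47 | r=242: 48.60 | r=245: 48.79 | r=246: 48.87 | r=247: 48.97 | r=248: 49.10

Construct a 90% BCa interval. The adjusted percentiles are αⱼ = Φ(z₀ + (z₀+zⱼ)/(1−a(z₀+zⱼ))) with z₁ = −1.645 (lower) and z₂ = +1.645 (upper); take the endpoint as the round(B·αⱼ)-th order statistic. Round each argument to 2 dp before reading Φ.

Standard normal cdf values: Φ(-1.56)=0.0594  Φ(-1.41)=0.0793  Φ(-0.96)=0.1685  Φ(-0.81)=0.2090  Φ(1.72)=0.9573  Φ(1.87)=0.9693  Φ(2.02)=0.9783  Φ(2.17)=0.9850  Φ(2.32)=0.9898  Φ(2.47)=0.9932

Lower: z₀ + z₁ = 0.060 + (-1.645) = -1.585; 1 − a(z₀+z₁) = 1 − (-0.015)(-1.585) = 0.9762; argument = 0.060 + (-1.585)/0.9762 = -1.5636 → -1.56.
α₁ = Φ(-1.56) = 0.0594; rank = round(250 × 0.0594) = 15; θ*₍15₎ = 45.27.
Upper: z₀ + z₂ = 1.705; 1 − a(z₀+z₂) = 1.0256; argument = 1.7225 → 1.72; α₂ = 0.9573; rank = 239; θ*₍239₎ = 48.47.

(45.27, 48.47)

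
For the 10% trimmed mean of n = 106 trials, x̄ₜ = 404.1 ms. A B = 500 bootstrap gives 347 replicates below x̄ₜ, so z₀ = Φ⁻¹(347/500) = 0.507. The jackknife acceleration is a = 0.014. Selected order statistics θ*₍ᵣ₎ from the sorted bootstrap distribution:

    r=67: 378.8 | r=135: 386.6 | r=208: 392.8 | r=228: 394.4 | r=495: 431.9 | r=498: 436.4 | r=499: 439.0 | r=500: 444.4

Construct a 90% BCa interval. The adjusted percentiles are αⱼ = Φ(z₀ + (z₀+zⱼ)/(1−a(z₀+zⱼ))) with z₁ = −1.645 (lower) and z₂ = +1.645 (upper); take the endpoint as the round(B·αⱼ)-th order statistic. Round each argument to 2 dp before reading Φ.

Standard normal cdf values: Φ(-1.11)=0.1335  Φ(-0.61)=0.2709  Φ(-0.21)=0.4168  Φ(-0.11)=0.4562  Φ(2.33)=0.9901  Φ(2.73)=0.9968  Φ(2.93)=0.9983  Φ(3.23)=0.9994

(386.6, 436.4)

Lower: z₀ + z₁ = 0.507 + (-1.645) = -1.138; 1 − a(z₀+z₁) = 1 − (0.014)(-1.138) = 1.0159; argument = 0.507 + (-1.138)/1.0159 = -0.6132 → -0.61.
α₁ = Φ(-0.61) = 0.2709; rank = round(500 × 0.2709) = 135; θ*₍135₎ = 386.6.
Upper: z₀ + z₂ = 2.152; 1 − a(z₀+z₂) = 0.9699; argument = 2.7258 → 2.73; α₂ = 0.9968; rank = 498; θ*₍498₎ = 436.4.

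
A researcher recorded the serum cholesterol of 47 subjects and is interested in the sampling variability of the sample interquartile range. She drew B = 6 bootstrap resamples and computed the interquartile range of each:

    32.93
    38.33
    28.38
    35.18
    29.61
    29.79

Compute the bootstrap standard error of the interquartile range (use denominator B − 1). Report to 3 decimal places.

SE* = 3.845

Bootstrap SE is the standard deviation of the 6 replicate interquartile ranges.
Mean of replicates: (32.93 + 38.33 + 28.38 + 35.18 + 29.61 + 29.79) / 6 = 194.2200 / 6 = 32.3700
Sum of squared deviations: (+0.5600)² + (+5.9600)² + (−3.9900)² + (+2.8100)² + (−2.7600)² + (−2.5800)² = 73.9254
Variance = 73.9254 / 5 = 14.7851
SE* = √14.7851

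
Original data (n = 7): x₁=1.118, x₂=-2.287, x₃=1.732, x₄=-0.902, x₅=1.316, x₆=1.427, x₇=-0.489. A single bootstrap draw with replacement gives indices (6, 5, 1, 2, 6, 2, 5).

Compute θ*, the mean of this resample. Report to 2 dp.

Resample values: 1.427, 1.316, 1.118, -2.287, 1.427, -2.287, 1.316.
Mean = (1.427 + 1.316 + 1.118 + (-2.287) + 1.427 + (-2.287) + 1.316) / 7 = 2.0300 / 7 = 0.29

θ* = 0.29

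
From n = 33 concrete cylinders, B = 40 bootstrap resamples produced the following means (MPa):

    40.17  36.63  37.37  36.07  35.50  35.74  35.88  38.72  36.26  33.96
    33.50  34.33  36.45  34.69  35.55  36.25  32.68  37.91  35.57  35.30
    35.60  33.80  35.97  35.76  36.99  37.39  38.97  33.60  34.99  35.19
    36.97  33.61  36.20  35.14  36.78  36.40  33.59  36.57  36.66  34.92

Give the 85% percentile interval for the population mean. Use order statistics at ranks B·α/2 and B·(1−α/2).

(33.59, 37.91)

Sorted replicates: 32.68, 33.50, 33.59, 33.60, 33.61, 33.80, 33.96, 34.33, 34.69, 34.92, 34.99, 35.14, 35.19, 35.30, 35.50, 35.55, 35.57, 35.60, 35.74, 35.76, 35.88, 35.97, 36.07, 36.20, 36.25, 36.26, 36.40, 36.45, 36.57, 36.63, 36.66, 36.78, 36.97, 36.99, 37.37, 37.39, 37.91, 38.72, 38.97, 40.17
α = 0.15; lower rank = 40 × 0.075 = 3; upper rank = 40 × 0.925 = 37.
The 3rd smallest replicate is 33.59; the 37th is 37.91.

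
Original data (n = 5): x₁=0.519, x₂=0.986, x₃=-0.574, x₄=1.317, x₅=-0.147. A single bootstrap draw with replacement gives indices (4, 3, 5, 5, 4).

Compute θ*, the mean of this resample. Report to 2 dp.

θ* = 0.35

Resample values: 1.317, -0.574, -0.147, -0.147, 1.317.
Mean = (1.317 + (-0.574) + (-0.147) + (-0.147) + 1.317) / 5 = 1.7660 / 5 = 0.35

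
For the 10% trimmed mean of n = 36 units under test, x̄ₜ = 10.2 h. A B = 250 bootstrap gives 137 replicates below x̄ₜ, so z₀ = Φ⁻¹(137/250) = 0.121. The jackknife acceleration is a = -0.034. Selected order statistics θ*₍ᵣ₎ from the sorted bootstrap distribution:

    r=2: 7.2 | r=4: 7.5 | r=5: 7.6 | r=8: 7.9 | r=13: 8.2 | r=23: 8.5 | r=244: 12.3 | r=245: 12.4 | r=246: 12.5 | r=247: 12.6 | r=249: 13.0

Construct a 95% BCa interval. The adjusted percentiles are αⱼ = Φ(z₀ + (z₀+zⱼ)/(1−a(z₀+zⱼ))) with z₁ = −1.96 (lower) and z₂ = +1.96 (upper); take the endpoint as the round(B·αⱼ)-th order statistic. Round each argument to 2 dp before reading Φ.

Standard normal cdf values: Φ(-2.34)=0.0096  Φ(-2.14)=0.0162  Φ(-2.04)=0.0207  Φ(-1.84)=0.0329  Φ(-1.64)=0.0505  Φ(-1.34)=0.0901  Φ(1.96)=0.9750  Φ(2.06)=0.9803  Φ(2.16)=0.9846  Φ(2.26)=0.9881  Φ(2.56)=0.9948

(7.9, 12.4)

Lower: z₀ + z₁ = 0.121 + (-1.960) = -1.839; 1 − a(z₀+z₁) = 1 − (-0.034)(-1.839) = 0.9375; argument = 0.121 + (-1.839)/0.9375 = -1.8407 → -1.84.
α₁ = Φ(-1.84) = 0.0329; rank = round(250 × 0.0329) = 8; θ*₍8₎ = 7.9.
Upper: z₀ + z₂ = 2.081; 1 − a(z₀+z₂) = 1.0708; argument = 2.0645 → 2.06; α₂ = 0.9803; rank = 245; θ*₍245₎ = 12.4.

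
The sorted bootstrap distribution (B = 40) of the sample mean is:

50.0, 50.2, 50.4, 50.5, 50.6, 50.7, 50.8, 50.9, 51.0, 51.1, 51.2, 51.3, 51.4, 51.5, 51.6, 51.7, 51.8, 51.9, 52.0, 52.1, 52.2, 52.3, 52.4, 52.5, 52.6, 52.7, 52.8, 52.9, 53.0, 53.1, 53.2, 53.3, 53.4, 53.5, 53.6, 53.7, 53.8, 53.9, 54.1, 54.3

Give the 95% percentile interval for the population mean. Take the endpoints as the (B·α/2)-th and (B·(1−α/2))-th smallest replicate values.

(50.0, 54.1)

α = 0.05; lower rank = 40 × 0.025 = 1; upper rank = 40 × 0.975 = 39.
The 1st smallest replicate is 50.0; the 39th is 54.1.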